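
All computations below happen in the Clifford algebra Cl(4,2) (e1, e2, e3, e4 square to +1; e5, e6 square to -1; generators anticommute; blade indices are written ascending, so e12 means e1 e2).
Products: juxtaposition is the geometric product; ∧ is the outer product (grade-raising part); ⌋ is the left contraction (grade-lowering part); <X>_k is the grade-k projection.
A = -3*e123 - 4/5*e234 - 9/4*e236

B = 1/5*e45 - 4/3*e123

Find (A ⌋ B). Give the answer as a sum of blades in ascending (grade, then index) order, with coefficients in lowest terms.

step 1: -4
Answer: -4


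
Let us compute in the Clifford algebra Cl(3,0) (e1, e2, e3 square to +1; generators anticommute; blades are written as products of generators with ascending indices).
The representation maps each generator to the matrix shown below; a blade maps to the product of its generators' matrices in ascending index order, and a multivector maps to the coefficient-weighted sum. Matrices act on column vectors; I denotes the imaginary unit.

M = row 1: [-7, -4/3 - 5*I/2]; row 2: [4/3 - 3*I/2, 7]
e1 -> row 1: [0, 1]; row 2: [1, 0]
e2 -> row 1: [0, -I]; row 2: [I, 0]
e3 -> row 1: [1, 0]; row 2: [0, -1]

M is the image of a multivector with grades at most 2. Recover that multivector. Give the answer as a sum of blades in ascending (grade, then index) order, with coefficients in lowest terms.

Method: 1, rho(e1), rho(e2), rho(e3) form a trace-orthogonal basis of the 2x2 complex matrices (tr(X Y) = 2 if X = Y, else 0), so M = m0*1 + m1*rho(e1) + m2*rho(e2) + m3*rho(e3) with m0 = tr(M)/2 = 0, m1 = tr(M rho(e1))/2 = -2*I, m2 = tr(M rho(e2))/2 = 1/2 - 4*I/3, m3 = tr(M rho(e3))/2 = -7.
Multiplying table entries, the bivector images are rho(e1 e2) = I*rho(e3), rho(e1 e3) = -I*rho(e2), rho(e2 e3) = I*rho(e1); with real blade coefficients the real parts of m0..m3 are the coefficients of 1, e1, e2, e3 and the imaginary parts give the bivectors (e2 e3: Im m1, e1 e3: -Im m2, e1 e2: Im m3).
Answer: 1/2*e2 - 7*e3 + 4/3*e1 e3 - 2*e2 e3


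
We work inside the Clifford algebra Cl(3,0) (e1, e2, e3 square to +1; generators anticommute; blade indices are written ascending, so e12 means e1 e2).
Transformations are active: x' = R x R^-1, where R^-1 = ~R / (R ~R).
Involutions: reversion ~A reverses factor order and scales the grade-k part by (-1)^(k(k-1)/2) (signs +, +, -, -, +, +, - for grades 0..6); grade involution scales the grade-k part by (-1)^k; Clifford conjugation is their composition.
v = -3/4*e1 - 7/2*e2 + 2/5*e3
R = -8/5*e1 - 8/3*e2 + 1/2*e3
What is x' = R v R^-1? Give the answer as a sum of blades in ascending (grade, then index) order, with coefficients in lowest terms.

~R = -8/5*e1 - 8/3*e2 + 1/2*e3, and R ~R = 8929/900, so R^-1 = ~R / (8929/900).
R v = 161/15 + 18/5*e12 - 53/200*e13 + 41/60*e23
Answer: -96861/35716*e1 - 40537/17858*e2 + 30442/44645*e3


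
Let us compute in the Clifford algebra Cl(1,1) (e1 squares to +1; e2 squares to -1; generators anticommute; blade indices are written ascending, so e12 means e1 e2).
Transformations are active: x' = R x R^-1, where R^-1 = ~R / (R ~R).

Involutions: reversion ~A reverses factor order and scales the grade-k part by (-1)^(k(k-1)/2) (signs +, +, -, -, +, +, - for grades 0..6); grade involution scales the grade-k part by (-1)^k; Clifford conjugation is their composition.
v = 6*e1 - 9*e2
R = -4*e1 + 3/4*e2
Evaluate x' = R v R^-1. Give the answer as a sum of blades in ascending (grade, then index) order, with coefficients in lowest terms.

~R = -4*e1 + 3/4*e2, and R ~R = 247/16, so R^-1 = ~R / (247/16).
R v = -69/4 + 63/2*e12
Answer: 726/247*e1 + 1809/247*e2


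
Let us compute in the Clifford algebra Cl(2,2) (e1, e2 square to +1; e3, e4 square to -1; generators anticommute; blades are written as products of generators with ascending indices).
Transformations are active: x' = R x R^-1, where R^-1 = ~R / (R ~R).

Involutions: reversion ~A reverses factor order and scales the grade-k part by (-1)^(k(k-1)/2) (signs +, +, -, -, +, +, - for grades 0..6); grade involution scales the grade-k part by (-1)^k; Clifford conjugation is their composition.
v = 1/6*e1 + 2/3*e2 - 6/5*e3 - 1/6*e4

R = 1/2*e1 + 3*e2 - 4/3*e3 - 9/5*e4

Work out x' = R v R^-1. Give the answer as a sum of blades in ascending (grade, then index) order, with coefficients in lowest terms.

~R = 1/2*e1 + 3*e2 - 4/3*e3 - 9/5*e4, and R ~R = 3809/900, so R^-1 = ~R / (3809/900).
R v = 11/60 - 1/6*e1 e2 - 17/45*e1 e3 + 13/60*e1 e4 - 122/45*e2 e3 + 7/10*e2 e4 - 436/225*e3 e4
Answer: -2819/22854*e1 - 4648/11427*e2 + 20654/19045*e3 + 245/22854*e4


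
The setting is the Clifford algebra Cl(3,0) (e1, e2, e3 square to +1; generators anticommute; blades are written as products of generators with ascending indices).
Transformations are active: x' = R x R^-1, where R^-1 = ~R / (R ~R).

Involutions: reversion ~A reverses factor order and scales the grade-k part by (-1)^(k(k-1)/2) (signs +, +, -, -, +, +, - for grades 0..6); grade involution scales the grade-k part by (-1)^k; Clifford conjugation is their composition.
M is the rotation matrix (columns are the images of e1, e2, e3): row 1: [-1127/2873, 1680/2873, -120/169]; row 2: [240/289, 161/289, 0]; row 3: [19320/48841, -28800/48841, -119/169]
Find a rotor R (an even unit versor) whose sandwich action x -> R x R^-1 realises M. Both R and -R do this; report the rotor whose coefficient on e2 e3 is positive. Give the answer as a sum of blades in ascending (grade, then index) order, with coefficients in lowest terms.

Method: write R = a + b12*e1 e2 + b13*e1 e3 + b23*e2 e3 with a^2 + b12^2 + b13^2 + b23^2 = 1 (so R^-1 = ~R). Expanding the columns R e_j ~R gives tr M = 4a^2 - 1 and, from the antisymmetric part, M21 - M12 = -4a*b12, M13 - M31 = 4a*b13, M32 - M23 = -4a*b23.
Here tr M = -26341/48841, so a^2 = (1 + tr M)/4 = 5625/48841 and a = ±75/221. Taking a = 75/221: M21 - M12 = 12000/48841, M13 - M31 = -54000/48841, M32 - M23 = -28800/48841, giving b12 = -40/221, b13 = -180/221, b23 = 96/221, i.e. R = 75/221 - 40/221*e1 e2 - 180/221*e1 e3 + 96/221*e2 e3.
Its e2 e3 coefficient is already positive.
Answer: 75/221 - 40/221*e1 e2 - 180/221*e1 e3 + 96/221*e2 e3. Key observation: the double cover Spin(3) -> SO(3) sends R and -R to the same matrix (trace -26341/48841 here), so the stated sign of the e2 e3 coefficient is what selects one sheet.


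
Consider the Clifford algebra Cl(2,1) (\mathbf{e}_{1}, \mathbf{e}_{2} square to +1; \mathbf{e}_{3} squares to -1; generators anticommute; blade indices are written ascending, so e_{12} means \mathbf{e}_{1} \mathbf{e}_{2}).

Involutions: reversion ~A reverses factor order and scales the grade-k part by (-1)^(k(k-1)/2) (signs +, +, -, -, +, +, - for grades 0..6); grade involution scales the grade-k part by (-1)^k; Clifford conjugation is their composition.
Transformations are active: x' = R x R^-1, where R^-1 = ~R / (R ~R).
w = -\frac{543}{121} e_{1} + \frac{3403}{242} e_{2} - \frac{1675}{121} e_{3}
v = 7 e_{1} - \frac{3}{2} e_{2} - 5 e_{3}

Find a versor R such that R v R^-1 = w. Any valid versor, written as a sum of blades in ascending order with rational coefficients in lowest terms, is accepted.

Take R = v + w = \frac{304}{121} e_{1} + \frac{1520}{121} e_{2} - \frac{2280}{121} e_{3}. Because q(v) = q(w) = \frac{105}{4}, conjugation by R sends v exactly to w.
Answer: \frac{304}{121} e_{1} + \frac{1520}{121} e_{2} - \frac{2280}{121} e_{3}


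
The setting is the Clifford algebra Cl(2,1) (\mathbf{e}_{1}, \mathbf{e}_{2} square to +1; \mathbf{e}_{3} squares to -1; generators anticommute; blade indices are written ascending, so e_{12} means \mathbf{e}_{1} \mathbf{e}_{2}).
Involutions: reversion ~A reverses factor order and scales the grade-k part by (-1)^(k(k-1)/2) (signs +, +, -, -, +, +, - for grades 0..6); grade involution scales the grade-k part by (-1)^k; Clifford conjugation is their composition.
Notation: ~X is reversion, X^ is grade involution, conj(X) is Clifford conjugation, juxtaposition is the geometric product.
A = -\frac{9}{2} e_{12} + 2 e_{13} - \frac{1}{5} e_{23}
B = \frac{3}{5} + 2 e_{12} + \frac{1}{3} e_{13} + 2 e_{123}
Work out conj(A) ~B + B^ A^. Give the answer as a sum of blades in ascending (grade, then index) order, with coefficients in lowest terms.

first term: \frac{29}{3} - \frac{2}{5} e_{1} - 4 e_{2} + 9 e_{3} + \frac{83}{30} e_{12} - \frac{4}{5} e_{13} + \frac{281}{50} e_{23}
second term: \frac{29}{3} + \frac{2}{5} e_{1} + 4 e_{2} - 9 e_{3} - \frac{83}{30} e_{12} + \frac{4}{5} e_{13} - \frac{281}{50} e_{23}
Answer: \frac{58}{3}


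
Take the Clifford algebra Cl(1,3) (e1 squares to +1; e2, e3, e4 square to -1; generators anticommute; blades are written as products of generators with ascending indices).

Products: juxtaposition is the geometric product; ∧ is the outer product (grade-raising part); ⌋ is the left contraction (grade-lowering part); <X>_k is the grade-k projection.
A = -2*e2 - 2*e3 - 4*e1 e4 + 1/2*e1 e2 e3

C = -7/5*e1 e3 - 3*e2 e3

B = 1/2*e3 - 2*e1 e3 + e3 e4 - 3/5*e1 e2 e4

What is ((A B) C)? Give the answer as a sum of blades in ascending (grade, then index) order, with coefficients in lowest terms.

step 1: 1 + 4*e1 - 7/5*e2 + 2*e4 - 1/4*e1 e2 - 4*e1 e3 + 6/5*e1 e4 - e2 e3 + 77/10*e3 e4 - 4*e1 e2 e3 - 1/2*e1 e2 e4 + 2*e1 e3 e4 - 2*e2 e3 e4 + 6/5*e1 e2 e3 e4
step 2: 13/5 - 12*e1 - 28/5*e2 - 49/5*e3 - 44/5*e4 + 53/5*e1 e2 - 43/20*e1 e3 - 359/50*e1 e4 - 67/20*e2 e3 - 1071/50*e2 e4 - 42/25*e3 e4 - 349/25*e1 e2 e3 - 44/5*e1 e2 e4 - 43/10*e1 e3 e4 - 67/10*e2 e3 e4 - 18/5*e1 e2 e3 e4
Answer: 13/5 - 12*e1 - 28/5*e2 - 49/5*e3 - 44/5*e4 + 53/5*e1 e2 - 43/20*e1 e3 - 359/50*e1 e4 - 67/20*e2 e3 - 1071/50*e2 e4 - 42/25*e3 e4 - 349/25*e1 e2 e3 - 44/5*e1 e2 e4 - 43/10*e1 e3 e4 - 67/10*e2 e3 e4 - 18/5*e1 e2 e3 e4


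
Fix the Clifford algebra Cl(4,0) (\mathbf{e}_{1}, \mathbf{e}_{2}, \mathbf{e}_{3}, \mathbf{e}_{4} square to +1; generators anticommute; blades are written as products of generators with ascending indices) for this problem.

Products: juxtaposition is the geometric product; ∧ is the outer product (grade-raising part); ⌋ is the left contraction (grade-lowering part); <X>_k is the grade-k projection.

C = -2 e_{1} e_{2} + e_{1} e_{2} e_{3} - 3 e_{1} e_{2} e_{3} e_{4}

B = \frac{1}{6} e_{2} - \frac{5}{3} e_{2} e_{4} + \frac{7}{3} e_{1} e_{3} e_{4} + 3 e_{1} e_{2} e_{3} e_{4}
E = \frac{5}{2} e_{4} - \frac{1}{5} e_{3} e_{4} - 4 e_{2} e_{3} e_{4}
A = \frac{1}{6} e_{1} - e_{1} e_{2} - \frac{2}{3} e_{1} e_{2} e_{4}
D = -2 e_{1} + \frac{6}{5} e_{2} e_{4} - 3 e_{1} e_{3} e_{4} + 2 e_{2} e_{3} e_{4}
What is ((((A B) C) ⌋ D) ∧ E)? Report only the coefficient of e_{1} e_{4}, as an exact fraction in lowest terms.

step 1: -\frac{23}{18} e_{1} - 2 e_{3} + \frac{1}{36} e_{1} e_{2} + \frac{16}{9} e_{1} e_{4} + \frac{14}{9} e_{2} e_{3} + \frac{61}{18} e_{3} e_{4} - \frac{5}{18} e_{1} e_{2} e_{4} + \frac{17}{6} e_{2} e_{3} e_{4}
step 2: \frac{1}{18} - \frac{181}{18} e_{1} + \frac{23}{9} e_{2} + \frac{29}{36} e_{3} - \frac{5}{9} e_{4} + \frac{49}{6} e_{1} e_{2} + \frac{28}{9} e_{1} e_{3} + \frac{15}{2} e_{1} e_{4} + \frac{73}{18} e_{2} e_{3} - \frac{32}{9} e_{2} e_{4} - \frac{7}{36} e_{3} e_{4} + 4 e_{1} e_{2} e_{3} + \frac{47}{18} e_{1} e_{2} e_{4} + \frac{17}{3} e_{1} e_{3} e_{4} + \frac{37}{18} e_{2} e_{3} e_{4} - \frac{61}{9} e_{1} e_{2} e_{3} e_{4}
step 3: \frac{559}{15} - \frac{25}{36} e_{1} + \frac{19}{18} e_{2} - \frac{533}{18} e_{3} + \frac{193}{45} e_{4} + \frac{5}{3} e_{1} e_{3} + \frac{29}{12} e_{1} e_{4} - \frac{10}{9} e_{2} e_{3} - \frac{139}{90} e_{2} e_{4} + \frac{635}{18} e_{3} e_{4} - \frac{1}{6} e_{1} e_{3} e_{4} + \frac{1}{9} e_{2} e_{3} e_{4}
step 4: \frac{559}{6} e_{4} - \frac{125}{72} e_{1} e_{4} + \frac{95}{36} e_{2} e_{4} - \frac{73333}{900} e_{3} e_{4} + \frac{155}{36} e_{1} e_{3} e_{4} - \frac{2737}{18} e_{2} e_{3} e_{4} + \frac{25}{9} e_{1} e_{2} e_{3} e_{4}
Answer: -\frac{125}{72}


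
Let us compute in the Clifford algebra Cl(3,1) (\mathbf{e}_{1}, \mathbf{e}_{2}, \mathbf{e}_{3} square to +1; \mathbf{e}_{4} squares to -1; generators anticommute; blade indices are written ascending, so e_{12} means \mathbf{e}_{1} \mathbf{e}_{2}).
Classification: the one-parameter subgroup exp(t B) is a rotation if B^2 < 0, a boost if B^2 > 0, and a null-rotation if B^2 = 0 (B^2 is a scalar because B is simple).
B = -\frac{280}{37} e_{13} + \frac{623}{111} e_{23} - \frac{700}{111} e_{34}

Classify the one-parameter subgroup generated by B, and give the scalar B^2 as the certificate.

B^2 term by term: the squares give (-\frac{280}{37})^2*(e_{13})^2 + (\frac{623}{111})^2*(e_{23})^2 + (-\frac{700}{111})^2*(e_{34})^2 = \frac{78400}{1369}*(-1) + \frac{388129}{12321}*(-1) + \frac{490000}{12321}*(+1) = -49 (each basis 2-blade squares to minus the product of its generators' squares); cross terms between blades sharing an index anticommute and cancel. So B^2 = -49.
Answer: rotation, certificate B^2 = -49. Certificate logic: -49 is a conjugation-invariant scalar, so its sign fixes rotation versus boost versus null-rotation outright.


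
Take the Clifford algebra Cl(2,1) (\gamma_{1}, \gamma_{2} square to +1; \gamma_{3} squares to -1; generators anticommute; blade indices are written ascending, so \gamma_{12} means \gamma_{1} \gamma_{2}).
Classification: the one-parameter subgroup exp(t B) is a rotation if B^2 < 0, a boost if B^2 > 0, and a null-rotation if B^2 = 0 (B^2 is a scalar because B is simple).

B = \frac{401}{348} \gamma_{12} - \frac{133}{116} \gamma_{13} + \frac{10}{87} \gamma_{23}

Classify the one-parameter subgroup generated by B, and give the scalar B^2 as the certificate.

B^2 term by term: the squares give (\frac{401}{348})^2*(\gamma_{12})^2 + (-\frac{133}{116})^2*(\gamma_{13})^2 + (\frac{10}{87})^2*(\gamma_{23})^2 = \frac{160801}{121104}*(-1) + \frac{17689}{13456}*(+1) + \frac{100}{7569}*(+1) = 0 (each basis 2-blade squares to minus the product of its generators' squares); cross terms between blades sharing an index anticommute and cancel. So B^2 = 0.
Answer: null-rotation, certificate B^2 = 0. The invariant at work: B^2 = 0 is unchanged by conjugation, hence its sign classifies the subgroup whatever basis B is written in.


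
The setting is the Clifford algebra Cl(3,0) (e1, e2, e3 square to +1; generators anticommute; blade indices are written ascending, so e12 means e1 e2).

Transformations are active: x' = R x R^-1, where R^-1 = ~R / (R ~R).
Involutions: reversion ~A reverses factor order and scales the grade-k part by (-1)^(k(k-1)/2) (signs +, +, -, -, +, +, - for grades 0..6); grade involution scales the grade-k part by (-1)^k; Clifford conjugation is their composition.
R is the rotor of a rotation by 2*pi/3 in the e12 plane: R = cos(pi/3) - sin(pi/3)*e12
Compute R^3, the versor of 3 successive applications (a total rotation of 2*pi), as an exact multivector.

Half-angle bookkeeping: 3 applications in e12 add up to rotor phase 3*pi/3 = pi, so R^3 = cos(pi) - sin(pi)*e12.
cos(pi) = -1 and sin(pi) = 0, so R^3 = -1. The total rotation 2*pi is 1 full turn, so every vector returns to itself, yet the rotor is -1, on the OTHER sheet of the double cover (an odd number of 2*pi turns).
Answer: -1


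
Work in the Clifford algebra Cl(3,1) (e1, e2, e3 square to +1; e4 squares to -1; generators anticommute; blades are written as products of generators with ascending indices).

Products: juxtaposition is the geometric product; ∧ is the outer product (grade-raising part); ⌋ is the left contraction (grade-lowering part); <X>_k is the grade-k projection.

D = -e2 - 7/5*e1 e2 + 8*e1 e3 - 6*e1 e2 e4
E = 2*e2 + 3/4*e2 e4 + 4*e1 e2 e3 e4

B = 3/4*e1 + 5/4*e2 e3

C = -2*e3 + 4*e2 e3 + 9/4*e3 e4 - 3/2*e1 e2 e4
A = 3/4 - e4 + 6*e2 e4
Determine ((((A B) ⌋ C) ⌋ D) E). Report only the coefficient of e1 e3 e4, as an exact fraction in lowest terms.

step 1: 9/16*e1 + 3/4*e1 e4 + 15/16*e2 e3 + 15/2*e3 e4 + 9/2*e1 e2 e4 - 5/4*e2 e3 e4
step 2: 51/8 + 9/8*e2 - 27/32*e2 e4
step 3: -9/8 + 531/80*e1 - 51/8*e2 - 357/40*e1 e2 + 51*e1 e3 + 27/4*e1 e4 - 153/4*e1 e2 e4
step 4: -51/4 - 3723/80*e1 - 9/4*e2 + 153*e3 - 153/32*e4 + 1467/80*e1 e2 + 11169/160*e1 e4 + 27*e2 e3 + 6501/32*e2 e4 + 357/10*e3 e4 - 102*e1 e2 e3 - 2727/320*e1 e2 e4 + 51/2*e1 e3 e4 + 531/20*e2 e3 e4 - 171/4*e1 e2 e3 e4
Answer: 51/2


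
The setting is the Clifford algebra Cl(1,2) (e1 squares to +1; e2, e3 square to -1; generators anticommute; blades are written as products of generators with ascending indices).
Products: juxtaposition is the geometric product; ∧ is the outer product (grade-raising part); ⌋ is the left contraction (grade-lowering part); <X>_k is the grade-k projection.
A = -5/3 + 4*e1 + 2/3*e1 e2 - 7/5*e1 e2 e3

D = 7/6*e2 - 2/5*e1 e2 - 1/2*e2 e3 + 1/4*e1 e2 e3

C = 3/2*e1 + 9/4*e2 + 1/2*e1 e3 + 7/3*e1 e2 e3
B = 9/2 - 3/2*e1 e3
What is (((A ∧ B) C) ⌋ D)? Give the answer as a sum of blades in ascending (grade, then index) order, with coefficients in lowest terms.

step 1: -15/2 + 18*e1 + 3*e1 e2 + 5/2*e1 e3 - 63/10*e1 e2 e3
step 2: 859/20 - 18*e1 - 2887/120*e2 + 49/4*e3 + 81/2*e1 e2 - 717/40*e1 e3 + 621/20*e2 e3 - 185/8*e1 e2 e3
step 3: 47771/1440 + 2233/1200*e1 + 26719/480*e2 - 457/240*e3 - 8097/400*e1 e2 - 2887/480*e1 e3 - 1039/40*e2 e3 + 859/80*e1 e2 e3
Answer: 47771/1440 + 2233/1200*e1 + 26719/480*e2 - 457/240*e3 - 8097/400*e1 e2 - 2887/480*e1 e3 - 1039/40*e2 e3 + 859/80*e1 e2 e3


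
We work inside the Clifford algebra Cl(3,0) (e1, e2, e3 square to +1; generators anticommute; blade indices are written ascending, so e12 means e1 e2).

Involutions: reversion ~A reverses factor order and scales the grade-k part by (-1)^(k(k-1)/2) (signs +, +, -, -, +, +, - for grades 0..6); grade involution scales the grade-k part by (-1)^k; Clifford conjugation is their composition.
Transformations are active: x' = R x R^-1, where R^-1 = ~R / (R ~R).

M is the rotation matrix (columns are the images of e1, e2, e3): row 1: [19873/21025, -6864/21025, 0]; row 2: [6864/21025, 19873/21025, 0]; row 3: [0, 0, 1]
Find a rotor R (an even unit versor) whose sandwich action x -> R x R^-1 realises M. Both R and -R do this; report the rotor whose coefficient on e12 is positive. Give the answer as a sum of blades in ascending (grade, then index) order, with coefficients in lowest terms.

Method: write R = a + b12*e12 + b13*e13 + b23*e23 with a^2 + b12^2 + b13^2 + b23^2 = 1 (so R^-1 = ~R). Expanding the columns R e_j ~R gives tr M = 4a^2 - 1 and, from the antisymmetric part, M21 - M12 = -4a*b12, M13 - M31 = 4a*b13, M32 - M23 = -4a*b23.
Here tr M = 60771/21025, so a^2 = (1 + tr M)/4 = 20449/21025 and a = ±143/145. Taking a = 143/145: M21 - M12 = 13728/21025, M13 - M31 = 0, M32 - M23 = 0, giving b12 = -24/145, b13 = 0, b23 = 0, i.e. R = 143/145 - 24/145*e12.
Its e12 coefficient is negative, so report the other preimage -R.
Answer: -143/145 + 24/145*e12. Uniqueness: Spin(3) -> SO(3) maps R and -R to the same rotation of trace 60771/21025; fixing the sign of the e12 coefficient removes the ambiguity.


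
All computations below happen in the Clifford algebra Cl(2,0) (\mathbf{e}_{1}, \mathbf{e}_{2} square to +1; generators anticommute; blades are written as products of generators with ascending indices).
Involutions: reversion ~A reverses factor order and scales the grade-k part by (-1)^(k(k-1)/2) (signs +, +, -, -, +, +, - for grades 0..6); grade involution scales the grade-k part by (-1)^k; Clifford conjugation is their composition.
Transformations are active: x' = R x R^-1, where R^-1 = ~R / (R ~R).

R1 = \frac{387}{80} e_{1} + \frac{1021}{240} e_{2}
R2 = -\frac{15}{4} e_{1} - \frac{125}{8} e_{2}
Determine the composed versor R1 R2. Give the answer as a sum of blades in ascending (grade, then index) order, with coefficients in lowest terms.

Distribute over the terms of R1 (each basis-blade product reordered to ascending indices, repeated generators contracted through their squares):
(\frac{387}{80} e_{1}) R2 = -\frac{1161}{64} - \frac{9675}{128} e_{1} e_{2}
(\frac{1021}{240} e_{2}) R2 = -\frac{25525}{384} + \frac{1021}{64} e_{1} e_{2}
Summing the partial products and collecting blades:
Answer: -\frac{32491}{384} - \frac{7633}{128} e_{1} e_{2}


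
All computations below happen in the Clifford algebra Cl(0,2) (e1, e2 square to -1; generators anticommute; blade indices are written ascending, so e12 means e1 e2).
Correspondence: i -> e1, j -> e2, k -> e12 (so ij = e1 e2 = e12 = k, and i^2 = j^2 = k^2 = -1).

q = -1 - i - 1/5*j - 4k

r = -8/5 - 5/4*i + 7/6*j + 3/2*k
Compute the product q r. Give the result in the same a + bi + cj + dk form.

In blades: q = -1 - e1 - 1/5*e2 - 4*e12, r = -8/5 - 5/4*e1 + 7/6*e2 + 3/2*e12.
Distribute q over r term by term (generator squares from the signature, products reordered to ascending indices): (-1)*r = 8/5 + 5/4*e1 - 7/6*e2 - 3/2*e12; (-e1)*r = -5/4 + 8/5*e1 + 3/2*e2 - 7/6*e12; (-1/5*e2)*r = 7/30 - 3/10*e1 + 8/25*e2 - 1/4*e12; (-4*e12)*r = 6 + 14/3*e1 + 5*e2 + 32/5*e12.
Sum: 79/12 + 433/60*e1 + 424/75*e2 + 209/60*e12; translating back through the correspondence:
Answer: 79/12 + 433/60*i + 424/75*j + 209/60*k


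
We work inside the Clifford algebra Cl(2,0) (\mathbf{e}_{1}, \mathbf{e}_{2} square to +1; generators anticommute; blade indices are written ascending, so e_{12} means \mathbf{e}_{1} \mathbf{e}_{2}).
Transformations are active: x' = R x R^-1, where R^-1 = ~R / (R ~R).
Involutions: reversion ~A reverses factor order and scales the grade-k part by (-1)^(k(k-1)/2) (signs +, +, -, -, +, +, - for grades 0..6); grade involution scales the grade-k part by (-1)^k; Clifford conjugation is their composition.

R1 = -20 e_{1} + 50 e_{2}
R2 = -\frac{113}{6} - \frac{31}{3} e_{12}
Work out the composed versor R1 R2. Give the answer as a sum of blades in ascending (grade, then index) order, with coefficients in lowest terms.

Distribute over the terms of R1 (each basis-blade product reordered to ascending indices, repeated generators contracted through their squares):
(-20 e_{1}) R2 = \frac{1130}{3} e_{1} + \frac{620}{3} e_{2}
(50 e_{2}) R2 = \frac{1550}{3} e_{1} - \frac{2825}{3} e_{2}
Summing the partial products and collecting blades:
Answer: \frac{2680}{3} e_{1} - 735 e_{2}


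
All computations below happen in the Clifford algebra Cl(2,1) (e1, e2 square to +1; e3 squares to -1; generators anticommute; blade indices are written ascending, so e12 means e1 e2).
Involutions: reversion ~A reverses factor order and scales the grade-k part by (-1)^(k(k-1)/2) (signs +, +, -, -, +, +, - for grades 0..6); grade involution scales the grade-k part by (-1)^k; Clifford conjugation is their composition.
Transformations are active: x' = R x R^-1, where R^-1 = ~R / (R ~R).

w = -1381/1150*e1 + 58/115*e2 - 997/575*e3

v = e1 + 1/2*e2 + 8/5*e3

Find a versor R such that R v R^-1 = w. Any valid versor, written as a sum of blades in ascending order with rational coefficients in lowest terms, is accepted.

A norm check does it: q(v) = q(w) = -131/100, hence R = v + w = -231/1150*e1 + 231/230*e2 - 77/575*e3 realises the map — parallel part kept, (v - w)/2 negated, v carried to w.
Answer: -231/1150*e1 + 231/230*e2 - 77/575*e3


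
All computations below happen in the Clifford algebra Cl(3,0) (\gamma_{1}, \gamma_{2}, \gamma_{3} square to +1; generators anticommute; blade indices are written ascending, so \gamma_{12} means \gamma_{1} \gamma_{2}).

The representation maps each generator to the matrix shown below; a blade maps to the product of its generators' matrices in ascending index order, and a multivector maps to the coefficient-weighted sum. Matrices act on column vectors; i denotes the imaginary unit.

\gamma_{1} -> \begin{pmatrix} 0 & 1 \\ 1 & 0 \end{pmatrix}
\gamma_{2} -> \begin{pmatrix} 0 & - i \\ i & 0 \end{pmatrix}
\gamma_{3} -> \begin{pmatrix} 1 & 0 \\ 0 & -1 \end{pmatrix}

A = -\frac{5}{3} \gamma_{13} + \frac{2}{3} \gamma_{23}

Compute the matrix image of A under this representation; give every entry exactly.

Bivector images (products of the table entries): rho(\gamma_{13}) = rho(\gamma_{1})rho(\gamma_{3}) = \begin{pmatrix} 0 & -1 \\ 1 & 0 \end{pmatrix}; rho(\gamma_{23}) = rho(\gamma_{2})rho(\gamma_{3}) = \begin{pmatrix} 0 & i \\ i & 0 \end{pmatrix}.
M = (-\frac{5}{3})*rho(\gamma_{13}) + (\frac{2}{3})*rho(\gamma_{23}), summed entrywise:
Answer: \begin{pmatrix} 0 & \frac{5}{3} + \frac{2 i}{3} \\ - \frac{5}{3} + \frac{2 i}{3} & 0 \end{pmatrix}


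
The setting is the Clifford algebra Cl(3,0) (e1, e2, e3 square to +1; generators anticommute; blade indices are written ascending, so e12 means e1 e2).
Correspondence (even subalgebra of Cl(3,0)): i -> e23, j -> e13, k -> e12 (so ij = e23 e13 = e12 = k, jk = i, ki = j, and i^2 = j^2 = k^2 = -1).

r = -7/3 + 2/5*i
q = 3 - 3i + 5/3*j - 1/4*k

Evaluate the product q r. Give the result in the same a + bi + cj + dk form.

In blades: q = 3 - 1/4*e12 + 5/3*e13 - 3*e23, r = -7/3 + 2/5*e23.
Distribute q over r term by term (generator squares from the signature, products reordered to ascending indices): (3)*r = -7 + 6/5*e23; (-1/4*e12)*r = 7/12*e12 - 1/10*e13; (5/3*e13)*r = -2/3*e12 - 35/9*e13; (-3*e23)*r = 6/5 + 7*e23.
Sum: -29/5 - 1/12*e12 - 359/90*e13 + 41/5*e23; translating back through the correspondence:
Answer: -29/5 + 41/5*i - 359/90*j - 1/12*k


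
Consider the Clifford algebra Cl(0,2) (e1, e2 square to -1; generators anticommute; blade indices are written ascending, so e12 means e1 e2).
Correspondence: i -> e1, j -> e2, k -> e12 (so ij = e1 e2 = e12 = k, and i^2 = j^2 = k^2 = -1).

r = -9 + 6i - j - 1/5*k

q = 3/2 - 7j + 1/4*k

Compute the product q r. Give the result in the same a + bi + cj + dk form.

In blades: q = 3/2 - 7*e2 + 1/4*e12, r = -9 + 6*e1 - e2 - 1/5*e12.
Distribute q over r term by term (generator squares from the signature, products reordered to ascending indices): (3/2)*r = -27/2 + 9*e1 - 3/2*e2 - 3/10*e12; (-7*e2)*r = -7 + 7/5*e1 + 63*e2 + 42*e12; (1/4*e12)*r = 1/20 + 1/4*e1 + 3/2*e2 - 9/4*e12.
Sum: -409/20 + 213/20*e1 + 63*e2 + 789/20*e12; translating back through the correspondence:
Answer: -409/20 + 213/20*i + 63j + 789/20*k


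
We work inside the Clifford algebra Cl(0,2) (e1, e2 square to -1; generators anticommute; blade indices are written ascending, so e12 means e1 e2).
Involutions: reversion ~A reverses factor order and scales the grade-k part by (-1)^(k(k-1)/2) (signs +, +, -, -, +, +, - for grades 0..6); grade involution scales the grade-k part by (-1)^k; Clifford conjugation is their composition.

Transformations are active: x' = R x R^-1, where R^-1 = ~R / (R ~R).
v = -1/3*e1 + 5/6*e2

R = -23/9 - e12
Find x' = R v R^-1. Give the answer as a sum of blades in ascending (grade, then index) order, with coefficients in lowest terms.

~R = -23/9 + e12, and R ~R = 610/81, so R^-1 = ~R / (610/81).
R v = 91/54*e1 - 97/54*e2
Answer: -1483/1830*e1 + 353/915*e2


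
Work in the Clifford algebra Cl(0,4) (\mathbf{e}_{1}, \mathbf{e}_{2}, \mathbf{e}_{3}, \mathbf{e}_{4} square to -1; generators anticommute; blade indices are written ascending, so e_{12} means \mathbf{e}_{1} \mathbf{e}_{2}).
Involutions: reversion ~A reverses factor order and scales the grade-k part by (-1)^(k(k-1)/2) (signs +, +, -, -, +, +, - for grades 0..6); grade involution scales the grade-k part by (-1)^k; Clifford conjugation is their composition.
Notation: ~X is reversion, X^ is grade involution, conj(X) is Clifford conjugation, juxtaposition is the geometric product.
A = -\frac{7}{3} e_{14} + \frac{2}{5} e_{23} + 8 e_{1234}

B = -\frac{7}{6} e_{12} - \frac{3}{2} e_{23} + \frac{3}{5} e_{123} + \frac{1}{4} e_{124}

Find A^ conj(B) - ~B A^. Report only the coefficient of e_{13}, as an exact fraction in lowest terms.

first term: -\frac{3}{5} - \frac{6}{25} e_{1} - \frac{7}{12} e_{2} + 2 e_{3} - \frac{24}{5} e_{4} + \frac{7}{15} e_{13} - 12 e_{14} + \frac{49}{18} e_{24} - \frac{28}{3} e_{34} + \frac{1}{10} e_{134} - \frac{7}{5} e_{234} - \frac{7}{2} e_{1234}
second term: -\frac{3}{5} + \frac{6}{25} e_{1} + \frac{7}{12} e_{2} + 2 e_{3} - \frac{24}{5} e_{4} - \frac{7}{15} e_{13} - 12 e_{14} - \frac{49}{18} e_{24} - \frac{28}{3} e_{34} + \frac{1}{10} e_{134} - \frac{7}{5} e_{234} - \frac{7}{2} e_{1234}
Answer: \frac{14}{15}


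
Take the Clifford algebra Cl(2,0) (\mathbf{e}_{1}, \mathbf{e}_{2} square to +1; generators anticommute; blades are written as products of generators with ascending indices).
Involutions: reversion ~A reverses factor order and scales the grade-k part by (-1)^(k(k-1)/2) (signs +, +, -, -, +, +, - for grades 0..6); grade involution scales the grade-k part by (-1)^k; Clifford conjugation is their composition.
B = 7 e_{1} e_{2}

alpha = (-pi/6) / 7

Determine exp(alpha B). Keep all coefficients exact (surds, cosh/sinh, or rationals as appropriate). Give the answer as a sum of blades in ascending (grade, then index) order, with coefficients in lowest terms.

B^2 = (7)^2*(e_{1} e_{2})^2 = 49*(-1) = -49 (a basis 2-blade squares to minus the product of its generators' squares).
B^2 = -49 — since the square is negative, the closed form is circular: l = 7, alpha*l = - \frac{\pi}{6}, so exp(alpha B) = cos(- \frac{\pi}{6}) + (sin(- \frac{\pi}{6})/7)*B = \frac{\sqrt{3}}{2} + (- \frac{1}{14})*B.
Answer: \frac{\sqrt{3}}{2} - \frac{1}{2} e_{1} e_{2}


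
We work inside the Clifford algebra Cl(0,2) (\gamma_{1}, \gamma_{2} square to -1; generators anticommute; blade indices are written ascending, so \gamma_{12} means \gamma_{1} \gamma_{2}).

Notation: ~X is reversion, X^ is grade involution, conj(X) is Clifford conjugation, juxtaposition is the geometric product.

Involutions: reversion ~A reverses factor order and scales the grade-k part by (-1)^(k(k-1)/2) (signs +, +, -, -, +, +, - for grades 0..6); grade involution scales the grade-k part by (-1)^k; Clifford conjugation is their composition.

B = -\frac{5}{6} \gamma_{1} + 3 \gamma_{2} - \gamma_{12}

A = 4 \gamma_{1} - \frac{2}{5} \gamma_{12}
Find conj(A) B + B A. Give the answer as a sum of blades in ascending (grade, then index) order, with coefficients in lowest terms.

first term: -\frac{44}{15} - \frac{6}{5} \gamma_{1} - \frac{13}{3} \gamma_{2} - 12 \gamma_{12}
second term: \frac{44}{15} - \frac{6}{5} \gamma_{1} - \frac{13}{3} \gamma_{2} - 12 \gamma_{12}
Answer: -\frac{12}{5} \gamma_{1} - \frac{26}{3} \gamma_{2} - 24 \gamma_{12}


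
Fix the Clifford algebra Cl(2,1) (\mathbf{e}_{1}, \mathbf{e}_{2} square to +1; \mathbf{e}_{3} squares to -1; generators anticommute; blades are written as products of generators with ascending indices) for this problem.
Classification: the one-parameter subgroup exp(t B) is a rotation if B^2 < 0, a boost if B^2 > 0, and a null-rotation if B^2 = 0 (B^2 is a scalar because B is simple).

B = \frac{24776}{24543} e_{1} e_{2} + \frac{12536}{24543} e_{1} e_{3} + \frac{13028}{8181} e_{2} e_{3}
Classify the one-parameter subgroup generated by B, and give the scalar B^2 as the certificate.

B^2 term by term: the squares give (\frac{24776}{24543})^2*(e_{1} e_{2})^2 + (\frac{12536}{24543})^2*(e_{1} e_{3})^2 + (\frac{13028}{8181})^2*(e_{2} e_{3})^2 = \frac{613850176}{602358849}*(-1) + \frac{157151296}{602358849}*(+1) + \frac{169728784}{66928761}*(+1) = \frac{16}{9} (each basis 2-blade squares to minus the product of its generators' squares); cross terms between blades sharing an index anticommute and cancel. So B^2 = \frac{16}{9}.
Answer: boost, certificate B^2 = \frac{16}{9}. The class reads off the invariant scalar \frac{16}{9} directly.


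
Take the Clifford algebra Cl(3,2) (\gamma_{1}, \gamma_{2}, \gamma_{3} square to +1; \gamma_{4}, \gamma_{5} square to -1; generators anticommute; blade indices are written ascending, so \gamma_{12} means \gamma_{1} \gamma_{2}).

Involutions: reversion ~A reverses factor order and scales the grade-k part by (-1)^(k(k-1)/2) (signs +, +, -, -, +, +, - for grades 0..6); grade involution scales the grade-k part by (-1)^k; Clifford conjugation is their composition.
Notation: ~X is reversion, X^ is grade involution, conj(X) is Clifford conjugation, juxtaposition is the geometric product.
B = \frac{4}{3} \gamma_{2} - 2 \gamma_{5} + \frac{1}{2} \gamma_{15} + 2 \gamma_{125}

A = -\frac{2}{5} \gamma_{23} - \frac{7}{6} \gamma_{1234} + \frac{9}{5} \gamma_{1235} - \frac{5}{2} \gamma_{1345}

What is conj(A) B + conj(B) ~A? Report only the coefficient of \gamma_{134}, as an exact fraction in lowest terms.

first term: \frac{46}{15} \gamma_{3} + \frac{9}{10} \gamma_{23} - \frac{5}{4} \gamma_{34} + \frac{18}{5} \gamma_{123} - \frac{59}{9} \gamma_{134} + \frac{8}{5} \gamma_{135} + 5 \gamma_{234} - \frac{4}{5} \gamma_{235} + \frac{7}{3} \gamma_{345} + \frac{1}{5} \gamma_{1235} + \frac{7}{12} \gamma_{2345} + \frac{17}{3} \gamma_{12345}
second term: -\frac{62}{15} \gamma_{3} - \frac{9}{10} \gamma_{23} + \frac{5}{4} \gamma_{34} + \frac{18}{5} \gamma_{123} - \frac{59}{9} \gamma_{134} + \frac{16}{5} \gamma_{135} + 5 \gamma_{234} + \frac{4}{5} \gamma_{235} + \frac{7}{3} \gamma_{345} - \frac{1}{5} \gamma_{1235} + \frac{7}{12} \gamma_{2345} - \frac{17}{3} \gamma_{12345}
Answer: -\frac{118}{9}


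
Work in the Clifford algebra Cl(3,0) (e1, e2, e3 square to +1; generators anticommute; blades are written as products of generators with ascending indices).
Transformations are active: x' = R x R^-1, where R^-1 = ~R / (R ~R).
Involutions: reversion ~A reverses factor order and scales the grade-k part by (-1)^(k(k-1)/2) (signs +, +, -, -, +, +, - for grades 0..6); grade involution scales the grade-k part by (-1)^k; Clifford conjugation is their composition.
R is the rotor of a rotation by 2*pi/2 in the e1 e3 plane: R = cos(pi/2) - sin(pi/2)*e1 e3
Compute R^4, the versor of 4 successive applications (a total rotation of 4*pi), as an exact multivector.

Rotor phase runs at HALF the rotation angle; powers of one rotor simply add phase, so after 4 steps in e1 e3 the phase is 4*pi/2 = 2*pi and R^4 = cos(2*pi) - sin(2*pi)*e1 e3.
cos(2*pi) = 1 and sin(2*pi) = 0, so R^4 = 1. The total rotation 4*pi is 2 full turns, so every vector returns to itself, yet the rotor is +1, back on the identity sheet (an even number of 2*pi turns).
Answer: 1


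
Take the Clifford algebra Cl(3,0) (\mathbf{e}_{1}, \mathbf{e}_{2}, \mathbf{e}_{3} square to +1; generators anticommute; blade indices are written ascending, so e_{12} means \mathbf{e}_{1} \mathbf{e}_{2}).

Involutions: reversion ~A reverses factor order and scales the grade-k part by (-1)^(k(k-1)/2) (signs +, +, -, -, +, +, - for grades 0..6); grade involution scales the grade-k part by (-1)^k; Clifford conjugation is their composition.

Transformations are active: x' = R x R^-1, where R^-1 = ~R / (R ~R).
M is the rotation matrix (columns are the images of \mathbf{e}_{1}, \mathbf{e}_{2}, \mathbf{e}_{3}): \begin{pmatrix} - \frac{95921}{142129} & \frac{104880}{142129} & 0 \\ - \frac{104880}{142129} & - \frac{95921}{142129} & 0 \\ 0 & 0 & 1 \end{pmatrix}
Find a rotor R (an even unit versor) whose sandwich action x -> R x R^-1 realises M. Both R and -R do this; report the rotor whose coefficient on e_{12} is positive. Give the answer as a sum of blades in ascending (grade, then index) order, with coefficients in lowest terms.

Method: write R = a + b12*e_{12} + b13*e_{13} + b23*e_{23} with a^2 + b12^2 + b13^2 + b23^2 = 1 (so R^-1 = ~R). Expanding the columns R e_j ~R gives tr M = 4a^2 - 1 and, from the antisymmetric part, M21 - M12 = -4a*b12, M13 - M31 = 4a*b13, M32 - M23 = -4a*b23.
Here tr M = -\frac{49713}{142129}, so a^2 = (1 + tr M)/4 = \frac{23104}{142129} and a = ±\frac{152}{377}. Taking a = \frac{152}{377}: M21 - M12 = -\frac{209760}{142129}, M13 - M31 = 0, M32 - M23 = 0, giving b12 = \frac{345}{377}, b13 = 0, b23 = 0, i.e. R = \frac{152}{377} + \frac{345}{377} e_{12}.
Its e_{12} coefficient is already positive.
Answer: \frac{152}{377} + \frac{345}{377} e_{12}. Note: both R and -R realise this M (trace -\frac{49713}{142129}); the covering map identifies them, and the e_{12}-coefficient sign is the tie-breaker.


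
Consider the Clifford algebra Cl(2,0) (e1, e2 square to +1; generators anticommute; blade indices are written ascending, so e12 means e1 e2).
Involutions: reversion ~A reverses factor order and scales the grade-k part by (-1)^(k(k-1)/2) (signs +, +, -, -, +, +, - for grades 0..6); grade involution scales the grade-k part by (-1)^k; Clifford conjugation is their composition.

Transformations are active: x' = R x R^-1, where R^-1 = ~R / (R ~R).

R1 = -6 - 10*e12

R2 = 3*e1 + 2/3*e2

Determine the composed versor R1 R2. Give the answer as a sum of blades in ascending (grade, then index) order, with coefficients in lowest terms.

Distribute over the terms of R1 (each basis-blade product reordered to ascending indices, repeated generators contracted through their squares):
(-6) R2 = -18*e1 - 4*e2
(-10*e12) R2 = -20/3*e1 + 30*e2
Summing the partial products and collecting blades:
Answer: -74/3*e1 + 26*e2


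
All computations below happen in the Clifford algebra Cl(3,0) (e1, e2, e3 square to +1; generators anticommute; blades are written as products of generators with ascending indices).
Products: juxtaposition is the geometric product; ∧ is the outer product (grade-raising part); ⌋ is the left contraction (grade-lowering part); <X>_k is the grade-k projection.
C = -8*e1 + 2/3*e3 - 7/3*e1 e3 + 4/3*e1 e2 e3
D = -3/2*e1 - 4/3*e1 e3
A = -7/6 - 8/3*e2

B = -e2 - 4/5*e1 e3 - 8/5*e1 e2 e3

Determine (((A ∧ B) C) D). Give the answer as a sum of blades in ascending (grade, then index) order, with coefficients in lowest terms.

step 1: 7/6*e2 + 14/15*e1 e3 - 4/15*e1 e2 e3
step 2: 38/15 + 28/45*e1 + 28/15*e2 + 112/15*e3 + 412/45*e1 e2 - 14/9*e1 e3 + 131/45*e2 e3 + 49/18*e1 e2 e3
step 3: -406/135 + 277/45*e1 + 1364/135*e2 - 427/135*e3 - 146/135*e1 e2 + 352/45*e1 e3 + 4387/540*e2 e3 - 169/90*e1 e2 e3
Answer: -406/135 + 277/45*e1 + 1364/135*e2 - 427/135*e3 - 146/135*e1 e2 + 352/45*e1 e3 + 4387/540*e2 e3 - 169/90*e1 e2 e3


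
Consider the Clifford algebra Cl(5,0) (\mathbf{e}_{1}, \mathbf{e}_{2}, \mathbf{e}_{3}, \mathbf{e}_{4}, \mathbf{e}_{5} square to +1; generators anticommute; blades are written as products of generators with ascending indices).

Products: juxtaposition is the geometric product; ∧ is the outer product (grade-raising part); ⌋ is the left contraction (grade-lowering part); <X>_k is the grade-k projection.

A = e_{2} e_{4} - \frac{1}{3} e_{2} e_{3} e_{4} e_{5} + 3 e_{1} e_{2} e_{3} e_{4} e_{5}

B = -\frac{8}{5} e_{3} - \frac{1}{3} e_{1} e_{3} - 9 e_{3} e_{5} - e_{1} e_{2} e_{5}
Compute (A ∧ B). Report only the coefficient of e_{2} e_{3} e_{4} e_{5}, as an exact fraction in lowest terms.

step 1: \frac{8}{5} e_{2} e_{3} e_{4} + \frac{1}{3} e_{1} e_{2} e_{3} e_{4} + 9 e_{2} e_{3} e_{4} e_{5}
Answer: 9


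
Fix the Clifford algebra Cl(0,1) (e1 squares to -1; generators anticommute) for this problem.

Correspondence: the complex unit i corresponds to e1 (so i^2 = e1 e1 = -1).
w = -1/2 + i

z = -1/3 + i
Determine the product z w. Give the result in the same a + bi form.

In blades: z = -1/3 + e1, w = -1/2 + e1.
Distribute z over w term by term (generator squares from the signature, products reordered to ascending indices): (-1/3)*w = 1/6 - 1/3*e1; (e1)*w = -1 - 1/2*e1.
Sum: -5/6 - 5/6*e1; translating back through the correspondence:
Answer: -5/6 - 5/6*i


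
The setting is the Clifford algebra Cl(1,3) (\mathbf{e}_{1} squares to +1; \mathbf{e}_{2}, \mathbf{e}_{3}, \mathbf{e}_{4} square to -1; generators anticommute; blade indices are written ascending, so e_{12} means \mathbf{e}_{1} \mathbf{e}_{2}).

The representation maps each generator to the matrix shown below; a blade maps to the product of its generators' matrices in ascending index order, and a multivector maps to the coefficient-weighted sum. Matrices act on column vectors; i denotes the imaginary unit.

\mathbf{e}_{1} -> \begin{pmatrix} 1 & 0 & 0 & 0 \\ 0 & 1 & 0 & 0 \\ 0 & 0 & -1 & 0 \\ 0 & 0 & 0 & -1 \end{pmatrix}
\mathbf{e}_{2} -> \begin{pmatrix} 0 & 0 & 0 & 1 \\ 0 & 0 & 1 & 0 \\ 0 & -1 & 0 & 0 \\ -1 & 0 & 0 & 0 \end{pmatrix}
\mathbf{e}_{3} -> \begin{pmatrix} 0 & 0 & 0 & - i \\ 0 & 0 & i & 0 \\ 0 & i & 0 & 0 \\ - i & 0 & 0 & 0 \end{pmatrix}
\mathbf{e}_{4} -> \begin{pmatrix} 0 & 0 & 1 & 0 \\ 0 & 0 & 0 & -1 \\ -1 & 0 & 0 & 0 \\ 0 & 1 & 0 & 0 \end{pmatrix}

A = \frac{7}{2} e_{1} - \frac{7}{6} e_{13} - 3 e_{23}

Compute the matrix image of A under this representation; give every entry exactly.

Bivector images (products of the table entries): rho(e_{13}) = rho(\mathbf{e}_{1})rho(\mathbf{e}_{3}) = \begin{pmatrix} 0 & 0 & 0 & - i \\ 0 & 0 & i & 0 \\ 0 & - i & 0 & 0 \\ i & 0 & 0 & 0 \end{pmatrix}; rho(e_{23}) = rho(\mathbf{e}_{2})rho(\mathbf{e}_{3}) = \begin{pmatrix} - i & 0 & 0 & 0 \\ 0 & i & 0 & 0 \\ 0 & 0 & - i & 0 \\ 0 & 0 & 0 & i \end{pmatrix}.
M = (\frac{7}{2})*rho(e_{1}) + (-\frac{7}{6})*rho(e_{13}) + (-3)*rho(e_{23}), summed entrywise:
Answer: \begin{pmatrix} \frac{7}{2} + 3 i & 0 & 0 & \frac{7 i}{6} \\ 0 & \frac{7}{2} - 3 i & - \frac{7 i}{6} & 0 \\ 0 & \frac{7 i}{6} & - \frac{7}{2} + 3 i & 0 \\ - \frac{7 i}{6} & 0 & 0 & - \frac{7}{2} - 3 i \end{pmatrix}
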